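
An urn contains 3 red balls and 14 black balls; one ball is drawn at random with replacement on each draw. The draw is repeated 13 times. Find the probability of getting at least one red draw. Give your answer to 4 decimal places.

P(at least one) = 1 − P(none) = 1 − (1 − 0.176471)^13
= 1 − 0.080136 = 0.919864

0.9199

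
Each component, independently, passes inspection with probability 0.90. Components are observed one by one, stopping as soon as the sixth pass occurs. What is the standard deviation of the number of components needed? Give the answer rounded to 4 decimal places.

0.8607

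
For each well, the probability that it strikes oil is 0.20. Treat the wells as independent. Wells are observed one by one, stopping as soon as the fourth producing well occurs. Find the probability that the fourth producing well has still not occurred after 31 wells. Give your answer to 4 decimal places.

0.1070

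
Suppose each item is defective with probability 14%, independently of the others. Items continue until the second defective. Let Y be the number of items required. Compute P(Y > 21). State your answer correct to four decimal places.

Needing more than 21 items ⇔ fewer than 2 successes in the first 21. With X ~ Binomial(21, 0.14), P(Y > 21) = P(X ≤ 1).
  k=0: C(21,0)·0.14^0·0.86^21 = 0.042118
  k=1: C(21,1)·0.14^1·0.86^20 = 0.143985
P(X ≤ 1) = 0.186103

0.1861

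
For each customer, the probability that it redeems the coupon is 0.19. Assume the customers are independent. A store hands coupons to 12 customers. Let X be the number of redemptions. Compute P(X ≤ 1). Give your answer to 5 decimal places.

X ~ Binomial(12, 0.19); P(X ≤ 1) = Σ C(12,k) p^k (1−p)^(12−k) over k:
  k=0: C(12,0)·0.19^0·0.81^12 = 0.0797664
  k=1: C(12,1)·0.19^1·0.81^11 = 0.2245278
Total = 0.3042942

0.30429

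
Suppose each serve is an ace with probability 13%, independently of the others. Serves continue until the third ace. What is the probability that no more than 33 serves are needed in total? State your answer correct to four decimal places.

Finishing within 33 serves ⇔ at least 3 successes in the first 33. With X ~ Binomial(33, 0.13), P(Y ≤ 33) = 1 − P(X ≤ 2).
  k=0: C(33,0)·0.13^0·0.87^33 = 0.010096
  k=1: C(33,1)·0.13^1·0.87^32 = 0.049782
  k=2: C(33,2)·0.13^2·0.87^31 = 0.119019
1 − 0.178897 = 0.821103

0.8211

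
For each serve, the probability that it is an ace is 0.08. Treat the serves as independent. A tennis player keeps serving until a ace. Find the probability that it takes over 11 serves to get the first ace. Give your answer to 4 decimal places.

Y = number of serves to the first success; geometric, p = 0.08.
P(Y > 11) = P(first 11 all fail) = (1−p)^11 = 0.399637

0.3996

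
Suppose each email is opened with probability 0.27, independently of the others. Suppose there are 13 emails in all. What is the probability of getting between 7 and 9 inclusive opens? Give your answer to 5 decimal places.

X ~ Binomial(13, 0.27); P(7 ≤ X ≤ 9) = Σ C(13,k) p^k (1−p)^(13−k) over k:
  k=7: C(13,7)·0.27^7·0.73^6 = 0.0271644
  k=8: C(13,8)·0.27^8·0.73^5 = 0.0075353
  k=9: C(13,9)·0.27^9·0.73^4 = 0.0015484
Total = 0.0362481

0.03625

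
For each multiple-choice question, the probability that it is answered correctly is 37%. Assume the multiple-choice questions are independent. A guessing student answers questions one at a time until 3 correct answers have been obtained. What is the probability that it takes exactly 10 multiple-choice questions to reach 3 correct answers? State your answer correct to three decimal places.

Y = trial on which the third success occurs; negative binomial, r=3, p=0.37.
P(Y=10) = C(9,2) · p^3 · (1−p)^7
= 36 · 0.050653 · 0.03939 = 0.07183

0.072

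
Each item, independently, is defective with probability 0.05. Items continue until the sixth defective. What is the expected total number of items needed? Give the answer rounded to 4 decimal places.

120.0000

Y = total items until the sixth success; negative binomial with r=6, p=0.05.
E[Y] = r / p = 6 / 0.05 = 120.000000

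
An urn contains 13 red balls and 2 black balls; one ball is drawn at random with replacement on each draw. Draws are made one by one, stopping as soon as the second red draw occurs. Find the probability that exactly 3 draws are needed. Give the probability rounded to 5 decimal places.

Y = trial on which the second success occurs; negative binomial, r=2, p=0.866667.
P(Y=3) = C(2,1) · p^2 · (1−p)^1
= 2 · 0.75111 · 0.13333 = 0.2002963

0.20030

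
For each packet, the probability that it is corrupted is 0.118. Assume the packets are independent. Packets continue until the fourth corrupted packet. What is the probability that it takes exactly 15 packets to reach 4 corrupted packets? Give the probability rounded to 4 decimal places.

0.0177

Y = trial on which the fourth success occurs; negative binomial, r=4, p=0.118.
P(Y=15) = C(14,3) · p^4 · (1−p)^11
= 364 · 0.00019388 · 0.25128 = 0.017733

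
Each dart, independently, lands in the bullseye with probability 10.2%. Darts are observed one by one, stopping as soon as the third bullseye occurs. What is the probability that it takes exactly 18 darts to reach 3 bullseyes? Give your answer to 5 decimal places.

0.02874

Y = trial on which the third success occurs; negative binomial, r=3, p=0.102.
P(Y=18) = C(17,2) · p^3 · (1−p)^15
= 136 · 0.0010612 · 0.19913 = 0.0287398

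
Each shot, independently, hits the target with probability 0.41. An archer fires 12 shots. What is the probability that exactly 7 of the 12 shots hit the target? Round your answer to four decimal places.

0.1103

X ~ Binomial(n=12, p=0.41).
P(X=7) = C(12,7) · p^7 · (1−p)^5
= 792 · 0.0019475 · 0.071492 = 0.110274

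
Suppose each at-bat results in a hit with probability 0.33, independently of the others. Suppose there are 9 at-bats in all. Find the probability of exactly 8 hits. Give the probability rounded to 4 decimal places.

X ~ Binomial(n=9, p=0.33).
P(X=8) = C(9,8) · p^8 · (1−p)^1
= 9 · 0.00014064 · 0.67 = 0.000848

0.0008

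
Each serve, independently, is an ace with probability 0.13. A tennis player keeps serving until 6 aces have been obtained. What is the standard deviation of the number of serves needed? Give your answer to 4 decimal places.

17.5749

Y = total serves until the sixth success; negative binomial with r=6, p=0.13.
SD(Y) = √[r(1−p)/p²] = √(308.875740) = 17.574861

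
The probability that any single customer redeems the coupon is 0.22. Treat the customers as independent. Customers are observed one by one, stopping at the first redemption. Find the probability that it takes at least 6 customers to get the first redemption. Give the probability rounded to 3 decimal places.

0.289

Y = number of customers to the first success; geometric, p = 0.22.
P(Y > 5) = P(first 5 all fail) = (1−p)^5 = 0.28872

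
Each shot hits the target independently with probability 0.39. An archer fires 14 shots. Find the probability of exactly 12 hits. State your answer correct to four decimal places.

0.0004

X ~ Binomial(n=14, p=0.39).
P(X=12) = C(14,12) · p^12 · (1−p)^2
= 91 · 1.2382e-05 · 0.3721 = 0.000419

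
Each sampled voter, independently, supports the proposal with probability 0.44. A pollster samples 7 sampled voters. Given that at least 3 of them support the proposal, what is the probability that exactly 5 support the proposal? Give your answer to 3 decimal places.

X ~ Binomial(7, 0.44). Want P(X=5 | X≥3) = P(X=5) / P(X≥3).
P(X=5) = C(7,5)·0.44^5·0.56^2 = 0.10861
P(X≥3) = 1 − 0.01727 − 0.09499 − 0.22391 = 0.66383
Ratio = 0.10861 / 0.66383 = 0.16361

0.164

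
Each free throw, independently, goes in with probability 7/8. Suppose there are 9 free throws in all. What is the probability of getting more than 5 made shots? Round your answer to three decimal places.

0.982

X ~ Binomial(9, 0.875); P(X ≥ 6) = Σ C(9,k) p^k (1−p)^(9−k) over k:
  k=6: C(9,6)·0.875^6·0.125^3 = 0.07363
  k=7: C(9,7)·0.875^7·0.125^2 = 0.22089
  k=8: C(9,8)·0.875^8·0.125^1 = 0.38656
  k=9: C(9,9)·0.875^9·0.125^0 = 0.30066
Total = 0.98174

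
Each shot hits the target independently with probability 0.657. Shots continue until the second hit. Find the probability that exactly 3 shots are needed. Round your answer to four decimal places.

Y = trial on which the second success occurs; negative binomial, r=2, p=0.657.
P(Y=3) = C(2,1) · p^2 · (1−p)^1
= 2 · 0.43165 · 0.343 = 0.296111

0.2961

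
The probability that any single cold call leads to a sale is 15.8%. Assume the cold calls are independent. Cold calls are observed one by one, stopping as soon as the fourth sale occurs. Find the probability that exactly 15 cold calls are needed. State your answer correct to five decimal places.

0.03421

Y = trial on which the fourth success occurs; negative binomial, r=4, p=0.158.
P(Y=15) = C(14,3) · p^4 · (1−p)^11
= 364 · 0.0006232 · 0.15081 = 0.0342108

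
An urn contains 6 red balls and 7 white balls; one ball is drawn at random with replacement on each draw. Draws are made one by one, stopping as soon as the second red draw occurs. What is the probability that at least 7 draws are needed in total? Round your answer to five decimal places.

Needing more than 6 draws ⇔ fewer than 2 successes in the first 6. With X ~ Binomial(6, 0.461538), P(Y > 6) = P(X ≤ 1).
  k=0: C(6,0)·0.461538^0·0.538462^6 = 0.0243741
  k=1: C(6,1)·0.461538^1·0.538462^5 = 0.1253524
P(X ≤ 1) = 0.1497265

0.14973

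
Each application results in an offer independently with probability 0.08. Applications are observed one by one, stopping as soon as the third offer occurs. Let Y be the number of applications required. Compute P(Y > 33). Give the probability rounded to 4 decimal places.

0.5018

Needing more than 33 applications ⇔ fewer than 3 successes in the first 33. With X ~ Binomial(33, 0.08), P(Y > 33) = P(X ≤ 2).
  k=0: C(33,0)·0.08^0·0.92^33 = 0.063826
  k=1: C(33,1)·0.08^1·0.92^32 = 0.183153
  k=2: C(33,2)·0.08^2·0.92^31 = 0.254822
P(X ≤ 2) = 0.501801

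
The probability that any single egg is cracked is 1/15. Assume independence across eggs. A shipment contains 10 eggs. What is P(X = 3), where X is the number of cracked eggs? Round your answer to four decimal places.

0.0219

X ~ Binomial(n=10, p=0.066667).
P(X=3) = C(10,3) · p^3 · (1−p)^7
= 120 · 0.0002963 · 0.61696 = 0.021936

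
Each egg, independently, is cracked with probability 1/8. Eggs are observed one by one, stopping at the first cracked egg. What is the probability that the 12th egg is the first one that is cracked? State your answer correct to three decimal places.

Geometric (trials to first success), p = 0.125.
P(Y = 12) = (1−p)^11 · p = 0.23019 · 0.125 = 0.02877

0.029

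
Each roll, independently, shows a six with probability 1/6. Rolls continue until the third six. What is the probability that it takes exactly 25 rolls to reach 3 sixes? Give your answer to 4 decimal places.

Y = trial on which the third success occurs; negative binomial, r=3, p=0.166667.
P(Y=25) = C(24,2) · p^3 · (1−p)^22
= 276 · 0.0046296 · 0.018114 = 0.023146

0.0231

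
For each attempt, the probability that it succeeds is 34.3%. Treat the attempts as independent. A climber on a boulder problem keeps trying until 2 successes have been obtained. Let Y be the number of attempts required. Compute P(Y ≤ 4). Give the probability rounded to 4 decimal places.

Finishing within 4 attempts ⇔ at least 2 successes in the first 4. With X ~ Binomial(4, 0.343), P(Y ≤ 4) = 1 − P(X ≤ 1).
  k=0: C(4,0)·0.343^0·0.657^4 = 0.186321
  k=1: C(4,1)·0.343^1·0.657^3 = 0.389090
1 − 0.575411 = 0.424589

0.4246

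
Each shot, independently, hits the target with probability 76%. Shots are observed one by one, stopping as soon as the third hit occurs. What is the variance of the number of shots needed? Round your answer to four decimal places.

1.2465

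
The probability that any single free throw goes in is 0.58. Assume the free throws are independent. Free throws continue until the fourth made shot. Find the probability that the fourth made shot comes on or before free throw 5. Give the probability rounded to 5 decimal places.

Finishing within 5 free throws ⇔ at least 4 successes in the first 5. With X ~ Binomial(5, 0.58), P(Y ≤ 5) = 1 − P(X ≤ 3).
  k=0: C(5,0)·0.58^0·0.42^5 = 0.0130691
  k=1: C(5,1)·0.58^1·0.42^4 = 0.0902392
  k=2: C(5,2)·0.58^2·0.42^3 = 0.2492320
  k=3: C(5,3)·0.58^3·0.42^2 = 0.3441776
1 − 0.6967179 = 0.3032821

0.30328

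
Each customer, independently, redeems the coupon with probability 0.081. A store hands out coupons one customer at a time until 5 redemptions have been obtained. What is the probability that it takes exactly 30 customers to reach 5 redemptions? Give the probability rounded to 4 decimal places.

0.0100

Y = trial on which the fifth success occurs; negative binomial, r=5, p=0.081.
P(Y=30) = C(29,4) · p^5 · (1−p)^25
= 23751 · 3.4868e-06 · 0.12103 = 0.010023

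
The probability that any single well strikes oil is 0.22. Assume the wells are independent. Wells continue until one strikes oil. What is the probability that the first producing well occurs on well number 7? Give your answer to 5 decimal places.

0.04954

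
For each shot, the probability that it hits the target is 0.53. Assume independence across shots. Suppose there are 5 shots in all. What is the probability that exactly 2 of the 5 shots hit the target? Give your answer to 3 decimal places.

X ~ Binomial(n=5, p=0.53).
P(X=2) = C(5,2) · p^2 · (1−p)^3
= 10 · 0.2809 · 0.10382 = 0.29164

0.292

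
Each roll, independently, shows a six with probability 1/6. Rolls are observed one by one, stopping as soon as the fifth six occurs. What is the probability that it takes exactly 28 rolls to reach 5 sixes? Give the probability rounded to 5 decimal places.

0.03407

Y = trial on which the fifth success occurs; negative binomial, r=5, p=0.166667.
P(Y=28) = C(27,4) · p^5 · (1−p)^23
= 17550 · 0.0001286 · 0.015095 = 0.0340684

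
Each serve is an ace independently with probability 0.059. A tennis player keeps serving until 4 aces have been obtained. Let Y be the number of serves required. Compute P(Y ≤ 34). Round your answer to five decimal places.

0.13835

Finishing within 34 serves ⇔ at least 4 successes in the first 34. With X ~ Binomial(34, 0.059), P(Y ≤ 34) = 1 − P(X ≤ 3).
  k=0: C(34,0)·0.059^0·0.941^34 = 0.1264874
  k=1: C(34,1)·0.059^1·0.941^33 = 0.2696426
  k=2: C(34,2)·0.059^2·0.941^32 = 0.2789554
  k=3: C(34,3)·0.059^3·0.941^31 = 0.1865632
1 − 0.8616486 = 0.1383514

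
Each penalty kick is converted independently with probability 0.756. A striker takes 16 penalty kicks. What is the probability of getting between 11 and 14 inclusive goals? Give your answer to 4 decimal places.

X ~ Binomial(16, 0.756); P(11 ≤ X ≤ 14) = Σ C(16,k) p^k (1−p)^(16−k) over k:
  k=11: C(16,11)·0.756^11·0.244^5 = 0.174169
  k=12: C(16,12)·0.756^12·0.244^4 = 0.224850
  k=13: C(16,13)·0.756^13·0.244^3 = 0.214359
  k=14: C(16,14)·0.756^14·0.244^2 = 0.142320
Total = 0.755698

0.7557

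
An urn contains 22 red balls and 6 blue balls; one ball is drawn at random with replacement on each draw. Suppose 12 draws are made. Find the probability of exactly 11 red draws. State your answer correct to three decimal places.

X ~ Binomial(n=12, p=0.785714).
P(X=11) = C(12,11) · p^11 · (1−p)^1
= 12 · 0.070455 · 0.21429 = 0.18117

0.181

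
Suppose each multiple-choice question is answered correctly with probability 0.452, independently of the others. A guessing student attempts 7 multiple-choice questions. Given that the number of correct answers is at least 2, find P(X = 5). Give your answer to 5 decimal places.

X ~ Binomial(7, 0.452). Want P(X=5 | X≥2) = P(X=5) / P(X≥2).
P(X=5) = C(7,5)·0.452^5·0.548^2 = 0.1189796
P(X≥2) = 1 − 0.0148410 − 0.0856880 = 0.8994710
Ratio = 0.1189796 / 0.8994710 = 0.1322773

0.13228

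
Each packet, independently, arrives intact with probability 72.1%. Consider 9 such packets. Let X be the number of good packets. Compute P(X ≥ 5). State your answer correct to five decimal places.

0.92488

X ~ Binomial(9, 0.721); P(X ≥ 5) = Σ C(9,k) p^k (1−p)^(9−k) over k:
  k=5: C(9,5)·0.721^5·0.279^4 = 0.1487523
  k=6: C(9,6)·0.721^6·0.279^3 = 0.2562734
  k=7: C(9,7)·0.721^7·0.279^2 = 0.2838296
  k=8: C(9,8)·0.721^8·0.279^1 = 0.1833702
  k=9: C(9,9)·0.721^9·0.279^0 = 0.0526523
Total = 0.9248779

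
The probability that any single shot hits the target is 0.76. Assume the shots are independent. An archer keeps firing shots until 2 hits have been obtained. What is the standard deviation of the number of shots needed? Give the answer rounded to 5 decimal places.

Y = total shots until the second success; negative binomial with r=2, p=0.76.
SD(Y) = √[r(1−p)/p²] = √(0.8310249) = 0.9116057

0.91161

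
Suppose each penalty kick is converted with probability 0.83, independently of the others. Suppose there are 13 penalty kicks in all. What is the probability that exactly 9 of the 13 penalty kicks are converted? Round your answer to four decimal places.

0.1116

X ~ Binomial(n=13, p=0.83).
P(X=9) = C(13,9) · p^9 · (1−p)^4
= 715 · 0.18694 · 0.00083521 = 0.111636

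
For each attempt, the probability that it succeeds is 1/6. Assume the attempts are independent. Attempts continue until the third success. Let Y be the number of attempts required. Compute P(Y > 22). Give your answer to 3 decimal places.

Needing more than 22 attempts ⇔ fewer than 3 successes in the first 22. With X ~ Binomial(22, 0.166667), P(Y > 22) = P(X ≤ 2).
  k=0: C(22,0)·0.166667^0·0.833333^22 = 0.01811
  k=1: C(22,1)·0.166667^1·0.833333^21 = 0.07970
  k=2: C(22,2)·0.166667^2·0.833333^20 = 0.16737
P(X ≤ 2) = 0.26519

0.265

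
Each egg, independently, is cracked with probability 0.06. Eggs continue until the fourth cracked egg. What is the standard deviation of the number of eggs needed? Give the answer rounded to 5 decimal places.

Y = total eggs until the fourth success; negative binomial with r=4, p=0.06.
SD(Y) = √[r(1−p)/p²] = √(1044.4444444) = 32.3178657

32.31787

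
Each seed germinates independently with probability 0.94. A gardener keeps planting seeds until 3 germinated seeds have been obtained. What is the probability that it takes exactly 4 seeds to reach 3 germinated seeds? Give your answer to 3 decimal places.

Y = trial on which the third success occurs; negative binomial, r=3, p=0.94.
P(Y=4) = C(3,2) · p^3 · (1−p)^1
= 3 · 0.83058 · 0.06 = 0.14951

0.150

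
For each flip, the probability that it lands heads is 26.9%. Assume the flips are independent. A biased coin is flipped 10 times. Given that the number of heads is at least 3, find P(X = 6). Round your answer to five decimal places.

0.04282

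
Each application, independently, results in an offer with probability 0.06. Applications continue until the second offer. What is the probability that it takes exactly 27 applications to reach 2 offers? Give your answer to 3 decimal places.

Y = trial on which the second success occurs; negative binomial, r=2, p=0.06.
P(Y=27) = C(26,1) · p^2 · (1−p)^25
= 26 · 0.0036 · 0.21291 = 0.01993

0.020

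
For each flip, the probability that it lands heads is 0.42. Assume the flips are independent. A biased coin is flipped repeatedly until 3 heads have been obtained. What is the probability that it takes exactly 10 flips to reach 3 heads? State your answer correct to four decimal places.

0.0589

Y = trial on which the third success occurs; negative binomial, r=3, p=0.42.
P(Y=10) = C(9,2) · p^3 · (1−p)^7
= 36 · 0.074088 · 0.02208 = 0.058891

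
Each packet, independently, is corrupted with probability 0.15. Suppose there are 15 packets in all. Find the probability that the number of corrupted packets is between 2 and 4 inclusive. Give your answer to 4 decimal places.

0.6197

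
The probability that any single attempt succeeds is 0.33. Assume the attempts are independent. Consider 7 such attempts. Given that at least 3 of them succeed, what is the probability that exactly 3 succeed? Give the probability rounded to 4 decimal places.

X ~ Binomial(7, 0.33). Want P(X=3 | X≥3) = P(X=3) / P(X≥3).
P(X=3) = C(7,3)·0.33^3·0.67^4 = 0.253460
P(X≥3) = 1 − 0.060607 − 0.208959 − 0.308760 = 0.421674
Ratio = 0.253460 / 0.421674 = 0.601080

0.6011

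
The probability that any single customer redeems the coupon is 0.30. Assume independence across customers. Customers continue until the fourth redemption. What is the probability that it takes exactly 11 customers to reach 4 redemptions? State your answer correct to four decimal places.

Y = trial on which the fourth success occurs; negative binomial, r=4, p=0.30.
P(Y=11) = C(10,3) · p^4 · (1−p)^7
= 120 · 0.0081 · 0.082354 = 0.080048

0.0800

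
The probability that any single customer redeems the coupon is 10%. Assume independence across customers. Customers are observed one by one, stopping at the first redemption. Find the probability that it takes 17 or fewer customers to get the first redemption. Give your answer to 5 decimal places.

0.83323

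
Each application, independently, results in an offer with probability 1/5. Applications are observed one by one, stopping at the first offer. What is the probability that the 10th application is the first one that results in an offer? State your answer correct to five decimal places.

Geometric (trials to first success), p = 0.20.
P(Y = 10) = (1−p)^9 · p = 0.13422 · 0.20 = 0.0268435

0.02684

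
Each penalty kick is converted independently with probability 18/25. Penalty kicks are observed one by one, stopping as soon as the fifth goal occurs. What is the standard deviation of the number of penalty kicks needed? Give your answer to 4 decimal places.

Y = total penalty kicks until the fifth success; negative binomial with r=5, p=0.72.
SD(Y) = √[r(1−p)/p²] = √(2.700617) = 1.643355

1.6434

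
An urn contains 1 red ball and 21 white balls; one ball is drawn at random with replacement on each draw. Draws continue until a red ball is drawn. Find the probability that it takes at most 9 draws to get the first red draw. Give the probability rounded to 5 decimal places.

Y = number of draws to the first success; geometric, p = 0.045455.
P(Y ≤ 9) = 1 − (1−p)^9 = 1 − 0.6579146 = 0.3420854

0.34209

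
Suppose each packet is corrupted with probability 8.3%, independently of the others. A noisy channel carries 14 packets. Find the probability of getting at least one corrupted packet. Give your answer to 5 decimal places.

0.70272

P(at least one) = 1 − P(none) = 1 − (1 − 0.083)^14
= 1 − 0.2972834 = 0.7027166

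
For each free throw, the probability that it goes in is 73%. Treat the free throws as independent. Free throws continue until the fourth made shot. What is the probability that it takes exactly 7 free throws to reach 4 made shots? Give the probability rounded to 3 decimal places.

0.112

Y = trial on which the fourth success occurs; negative binomial, r=4, p=0.73.
P(Y=7) = C(6,3) · p^4 · (1−p)^3
= 20 · 0.28398 · 0.019683 = 0.11179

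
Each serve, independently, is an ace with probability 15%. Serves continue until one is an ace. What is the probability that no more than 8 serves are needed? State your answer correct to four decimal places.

0.7275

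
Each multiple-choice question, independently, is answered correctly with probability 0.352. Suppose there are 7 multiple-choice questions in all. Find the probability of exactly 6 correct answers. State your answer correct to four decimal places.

0.0086

X ~ Binomial(n=7, p=0.352).
P(X=6) = C(7,6) · p^6 · (1−p)^1
= 7 · 0.0019022 · 0.648 = 0.008628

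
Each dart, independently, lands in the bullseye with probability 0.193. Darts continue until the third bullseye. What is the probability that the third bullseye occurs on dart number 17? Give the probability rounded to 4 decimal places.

0.0429

Y = trial on which the third success occurs; negative binomial, r=3, p=0.193.
P(Y=17) = C(16,2) · p^3 · (1−p)^14
= 120 · 0.0071891 · 0.049685 = 0.042863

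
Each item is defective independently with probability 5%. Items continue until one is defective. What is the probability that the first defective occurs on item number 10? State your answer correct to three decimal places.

0.032

Geometric (trials to first success), p = 0.05.
P(Y = 10) = (1−p)^9 · p = 0.63025 · 0.05 = 0.03151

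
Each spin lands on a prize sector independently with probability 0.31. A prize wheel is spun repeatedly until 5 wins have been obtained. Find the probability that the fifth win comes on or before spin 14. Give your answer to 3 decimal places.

Finishing within 14 spins ⇔ at least 5 successes in the first 14. With X ~ Binomial(14, 0.31), P(Y ≤ 14) = 1 − P(X ≤ 4).
  k=0: C(14,0)·0.31^0·0.69^14 = 0.00554
  k=1: C(14,1)·0.31^1·0.69^13 = 0.03488
  k=2: C(14,2)·0.31^2·0.69^12 = 0.10185
  k=3: C(14,3)·0.31^3·0.69^11 = 0.18303
  k=4: C(14,4)·0.31^4·0.69^10 = 0.22614
1 − 0.55144 = 0.44856

0.449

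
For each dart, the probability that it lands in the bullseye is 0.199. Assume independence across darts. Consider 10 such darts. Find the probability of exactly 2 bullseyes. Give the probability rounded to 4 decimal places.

X ~ Binomial(n=10, p=0.199).
P(X=2) = C(10,2) · p^2 · (1−p)^8
= 45 · 0.039601 · 0.16946 = 0.301980

0.3020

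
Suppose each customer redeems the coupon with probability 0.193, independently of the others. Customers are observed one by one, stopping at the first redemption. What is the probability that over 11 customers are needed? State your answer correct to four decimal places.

Y = number of customers to the first success; geometric, p = 0.193.
P(Y > 11) = P(first 11 all fail) = (1−p)^11 = 0.094539

0.0945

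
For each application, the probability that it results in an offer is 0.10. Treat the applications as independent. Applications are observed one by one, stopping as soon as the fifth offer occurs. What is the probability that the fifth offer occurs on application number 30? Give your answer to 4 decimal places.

0.0171

Y = trial on which the fifth success occurs; negative binomial, r=5, p=0.10.
P(Y=30) = C(29,4) · p^5 · (1−p)^25
= 23751 · 1e-05 · 0.07179 = 0.017051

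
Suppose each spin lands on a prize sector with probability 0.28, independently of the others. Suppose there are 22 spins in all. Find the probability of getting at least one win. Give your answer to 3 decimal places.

P(at least one) = 1 − P(none) = 1 − (1 − 0.28)^22
= 1 − 0.00073 = 0.99927

0.999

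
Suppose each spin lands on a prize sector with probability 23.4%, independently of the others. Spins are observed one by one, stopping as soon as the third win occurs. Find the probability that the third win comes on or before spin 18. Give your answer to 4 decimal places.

Finishing within 18 spins ⇔ at least 3 successes in the first 18. With X ~ Binomial(18, 0.234), P(Y ≤ 18) = 1 − P(X ≤ 2).
  k=0: C(18,0)·0.234^0·0.766^18 = 0.008244
  k=1: C(18,1)·0.234^1·0.766^17 = 0.045329
  k=2: C(18,2)·0.234^2·0.766^16 = 0.117702
1 − 0.171275 = 0.828725

0.8287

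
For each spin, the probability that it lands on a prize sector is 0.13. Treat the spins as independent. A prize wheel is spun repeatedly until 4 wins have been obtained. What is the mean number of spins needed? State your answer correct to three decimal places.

30.769

Y = total spins until the fourth success; negative binomial with r=4, p=0.13.
E[Y] = r / p = 4 / 0.13 = 30.76923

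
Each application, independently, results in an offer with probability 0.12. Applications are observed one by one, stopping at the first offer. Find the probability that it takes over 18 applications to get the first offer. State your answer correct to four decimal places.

0.1002

Y = number of applications to the first success; geometric, p = 0.12.
P(Y > 18) = P(first 18 all fail) = (1−p)^18 = 0.100159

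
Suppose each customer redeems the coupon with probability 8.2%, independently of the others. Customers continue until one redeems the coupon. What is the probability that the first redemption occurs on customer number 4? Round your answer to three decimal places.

Geometric (trials to first success), p = 0.082.
P(Y = 4) = (1−p)^3 · p = 0.77362 · 0.082 = 0.06344

0.063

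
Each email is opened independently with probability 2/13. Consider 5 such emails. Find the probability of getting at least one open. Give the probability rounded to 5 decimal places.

0.56624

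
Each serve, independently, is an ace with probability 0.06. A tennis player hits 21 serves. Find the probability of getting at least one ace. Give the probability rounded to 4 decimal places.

P(at least one) = 1 − P(none) = 1 − (1 − 0.06)^21
= 1 − 0.272700 = 0.727300

0.7273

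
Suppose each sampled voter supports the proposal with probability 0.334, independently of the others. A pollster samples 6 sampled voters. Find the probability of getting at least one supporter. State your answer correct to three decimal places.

P(at least one) = 1 − P(none) = 1 − (1 − 0.334)^6
= 1 − 0.08727 = 0.91273

0.913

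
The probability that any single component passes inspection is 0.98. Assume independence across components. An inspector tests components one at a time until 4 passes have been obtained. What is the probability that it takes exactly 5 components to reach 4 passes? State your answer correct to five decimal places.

0.07379

Y = trial on which the fourth success occurs; negative binomial, r=4, p=0.98.
P(Y=5) = C(4,3) · p^4 · (1−p)^1
= 4 · 0.92237 · 0.02 = 0.0737895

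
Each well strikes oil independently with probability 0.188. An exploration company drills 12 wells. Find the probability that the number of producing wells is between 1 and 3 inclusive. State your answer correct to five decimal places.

X ~ Binomial(12, 0.188); P(1 ≤ X ≤ 3) = Σ C(12,k) p^k (1−p)^(12−k) over k:
  k=1: C(12,1)·0.188^1·0.812^11 = 0.2282735
  k=2: C(12,2)·0.188^2·0.812^10 = 0.2906832
  k=3: C(12,3)·0.188^3·0.812^9 = 0.2243368
Total = 0.7432934

0.74329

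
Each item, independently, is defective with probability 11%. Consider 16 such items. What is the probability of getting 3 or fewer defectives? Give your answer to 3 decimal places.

X ~ Binomial(16, 0.11); P(X ≤ 3) = Σ C(16,k) p^k (1−p)^(16−k) over k:
  k=0: C(16,0)·0.11^0·0.89^16 = 0.15497
  k=1: C(16,1)·0.11^1·0.89^15 = 0.30645
  k=2: C(16,2)·0.11^2·0.89^14 = 0.28407
  k=3: C(16,3)·0.11^3·0.89^13 = 0.16385
Total = 0.90934

0.909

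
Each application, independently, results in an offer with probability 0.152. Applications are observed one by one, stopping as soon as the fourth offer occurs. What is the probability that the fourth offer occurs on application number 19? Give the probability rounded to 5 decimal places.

Y = trial on which the fourth success occurs; negative binomial, r=4, p=0.152.
P(Y=19) = C(18,3) · p^4 · (1−p)^15
= 816 · 0.00053379 · 0.084321 = 0.0367284

0.03673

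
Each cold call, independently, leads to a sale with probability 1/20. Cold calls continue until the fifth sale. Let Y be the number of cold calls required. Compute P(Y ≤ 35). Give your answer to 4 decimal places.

0.0290

Finishing within 35 cold calls ⇔ at least 5 successes in the first 35. With X ~ Binomial(35, 0.05), P(Y ≤ 35) = 1 − P(X ≤ 4).
  k=0: C(35,0)·0.05^0·0.95^35 = 0.166083
  k=1: C(35,1)·0.05^1·0.95^34 = 0.305943
  k=2: C(35,2)·0.05^2·0.95^33 = 0.273739
  k=3: C(35,3)·0.05^3·0.95^32 = 0.158480
  k=4: C(35,4)·0.05^4·0.95^31 = 0.066729
1 − 0.970974 = 0.029026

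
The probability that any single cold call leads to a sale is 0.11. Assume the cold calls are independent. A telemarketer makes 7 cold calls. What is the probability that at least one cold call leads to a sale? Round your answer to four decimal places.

P(at least one) = 1 − P(none) = 1 − (1 − 0.11)^7
= 1 − 0.442313 = 0.557687

0.5577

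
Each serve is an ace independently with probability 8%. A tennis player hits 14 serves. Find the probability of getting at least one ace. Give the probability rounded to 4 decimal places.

0.6888

P(at least one) = 1 − P(none) = 1 − (1 − 0.08)^14
= 1 − 0.311193 = 0.688807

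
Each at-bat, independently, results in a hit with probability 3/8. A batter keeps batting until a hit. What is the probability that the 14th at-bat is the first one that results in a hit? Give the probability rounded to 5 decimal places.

Geometric (trials to first success), p = 0.375.
P(Y = 14) = (1−p)^13 · p = 0.0022204 · 0.375 = 0.0008327

0.00083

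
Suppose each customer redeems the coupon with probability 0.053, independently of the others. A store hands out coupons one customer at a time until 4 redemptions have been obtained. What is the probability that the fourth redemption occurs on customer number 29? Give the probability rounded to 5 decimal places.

0.00663

Y = trial on which the fourth success occurs; negative binomial, r=4, p=0.053.
P(Y=29) = C(28,3) · p^4 · (1−p)^25
= 3276 · 7.8905e-06 · 0.2563 = 0.0066252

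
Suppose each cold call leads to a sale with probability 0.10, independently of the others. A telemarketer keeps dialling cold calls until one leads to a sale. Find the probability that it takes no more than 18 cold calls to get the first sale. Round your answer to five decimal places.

0.84991

Y = number of cold calls to the first success; geometric, p = 0.10.
P(Y ≤ 18) = 1 − (1−p)^18 = 1 − 0.1500946 = 0.8499054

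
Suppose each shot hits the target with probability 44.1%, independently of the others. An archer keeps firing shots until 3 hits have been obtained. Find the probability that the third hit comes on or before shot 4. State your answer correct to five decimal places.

0.22960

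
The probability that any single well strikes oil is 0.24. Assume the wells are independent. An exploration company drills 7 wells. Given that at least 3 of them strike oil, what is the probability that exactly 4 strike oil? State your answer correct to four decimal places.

0.2285

X ~ Binomial(7, 0.24). Want P(X=4 | X≥3) = P(X=4) / P(X≥3).
P(X=4) = C(7,4)·0.24^4·0.76^3 = 0.050975
P(X≥3) = 1 − 0.146452 − 0.323736 − 0.306697 = 0.223115
Ratio = 0.050975 / 0.223115 = 0.228468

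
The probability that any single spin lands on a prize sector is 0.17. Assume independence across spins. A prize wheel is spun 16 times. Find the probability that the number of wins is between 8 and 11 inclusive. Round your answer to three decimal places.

X ~ Binomial(16, 0.17); P(8 ≤ X ≤ 11) = Σ C(16,k) p^k (1−p)^(16−k) over k:
  k=8: C(16,8)·0.17^8·0.83^8 = 0.00202
  k=9: C(16,9)·0.17^9·0.83^7 = 0.00037
  k=10: C(16,10)·0.17^10·0.83^6 = 0.00005
  k=11: C(16,11)·0.17^11·0.83^5 = 0.00001
Total = 0.00245

0.002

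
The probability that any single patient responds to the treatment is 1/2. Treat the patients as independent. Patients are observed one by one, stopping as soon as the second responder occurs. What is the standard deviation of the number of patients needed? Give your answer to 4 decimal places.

Y = total patients until the second success; negative binomial with r=2, p=0.50.
SD(Y) = √[r(1−p)/p²] = √(4.000000) = 2.000000

2.0000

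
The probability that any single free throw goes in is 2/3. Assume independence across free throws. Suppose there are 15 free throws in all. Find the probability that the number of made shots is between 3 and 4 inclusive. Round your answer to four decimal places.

0.0018

X ~ Binomial(15, 0.666667); P(3 ≤ X ≤ 4) = Σ C(15,k) p^k (1−p)^(15−k) over k:
  k=3: C(15,3)·0.666667^3·0.333333^12 = 0.000254
  k=4: C(15,4)·0.666667^4·0.333333^11 = 0.001522
Total = 0.001776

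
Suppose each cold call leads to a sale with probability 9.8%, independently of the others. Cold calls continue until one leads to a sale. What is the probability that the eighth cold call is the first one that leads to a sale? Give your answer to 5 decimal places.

0.04761

Geometric (trials to first success), p = 0.098.
P(Y = 8) = (1−p)^7 · p = 0.48579 · 0.098 = 0.0476071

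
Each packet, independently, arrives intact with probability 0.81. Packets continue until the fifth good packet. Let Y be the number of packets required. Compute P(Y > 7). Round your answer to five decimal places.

0.13127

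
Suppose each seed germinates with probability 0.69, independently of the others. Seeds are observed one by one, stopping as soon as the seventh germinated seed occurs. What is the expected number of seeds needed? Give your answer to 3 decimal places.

10.145

Y = total seeds until the seventh success; negative binomial with r=7, p=0.69.
E[Y] = r / p = 7 / 0.69 = 10.14493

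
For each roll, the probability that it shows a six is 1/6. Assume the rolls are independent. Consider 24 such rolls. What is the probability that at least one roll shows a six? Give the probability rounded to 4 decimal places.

P(at least one) = 1 − P(none) = 1 − (1 − 0.166667)^24
= 1 − 0.012579 = 0.987421

0.9874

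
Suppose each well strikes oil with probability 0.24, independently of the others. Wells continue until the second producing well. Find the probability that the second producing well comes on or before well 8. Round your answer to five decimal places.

0.60751

Finishing within 8 wells ⇔ at least 2 successes in the first 8. With X ~ Binomial(8, 0.24), P(Y ≤ 8) = 1 − P(X ≤ 1).
  k=0: C(8,0)·0.24^0·0.76^8 = 0.1113035
  k=1: C(8,1)·0.24^1·0.76^7 = 0.2811877
1 − 0.3924912 = 0.6075088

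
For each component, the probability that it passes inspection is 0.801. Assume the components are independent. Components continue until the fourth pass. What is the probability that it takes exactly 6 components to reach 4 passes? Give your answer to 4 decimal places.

Y = trial on which the fourth success occurs; negative binomial, r=4, p=0.801.
P(Y=6) = C(5,3) · p^4 · (1−p)^2
= 10 · 0.41165 · 0.039601 = 0.163018

0.1630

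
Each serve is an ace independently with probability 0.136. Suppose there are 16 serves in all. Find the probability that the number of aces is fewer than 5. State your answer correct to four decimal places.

X ~ Binomial(16, 0.136); P(X ≤ 4) = Σ C(16,k) p^k (1−p)^(16−k) over k:
  k=0: C(16,0)·0.136^0·0.864^16 = 0.096432
  k=1: C(16,1)·0.136^1·0.864^15 = 0.242865
  k=2: C(16,2)·0.136^2·0.864^14 = 0.286716
  k=3: C(16,3)·0.136^3·0.864^13 = 0.210612
  k=4: C(16,4)·0.136^4·0.864^12 = 0.107744
Total = 0.944368

0.9444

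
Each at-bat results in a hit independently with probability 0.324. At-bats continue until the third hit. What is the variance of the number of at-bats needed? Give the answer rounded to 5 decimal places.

Y = total at-bats until the third success; negative binomial with r=3, p=0.324.
Var(Y) = r(1−p)/p² = 3·0.676 / 0.324² = 19.3187014

19.31870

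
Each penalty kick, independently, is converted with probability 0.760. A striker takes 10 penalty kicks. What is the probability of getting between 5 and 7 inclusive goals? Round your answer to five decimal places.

X ~ Binomial(10, 0.76); P(5 ≤ X ≤ 7) = Σ C(10,k) p^k (1−p)^(10−k) over k:
  k=5: C(10,5)·0.76^5·0.24^5 = 0.0508774
  k=6: C(10,6)·0.76^6·0.24^4 = 0.1342597
  k=7: C(10,7)·0.76^7·0.24^3 = 0.2429462
Total = 0.4280833

0.42808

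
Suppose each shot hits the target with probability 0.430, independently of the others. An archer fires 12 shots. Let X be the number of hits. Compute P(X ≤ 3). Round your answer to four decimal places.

0.1671

X ~ Binomial(12, 0.43); P(X ≤ 3) = Σ C(12,k) p^k (1−p)^(12−k) over k:
  k=0: C(12,0)·0.43^0·0.57^12 = 0.001176
  k=1: C(12,1)·0.43^1·0.57^11 = 0.010648
  k=2: C(12,2)·0.43^2·0.57^10 = 0.044180
  k=3: C(12,3)·0.43^3·0.57^9 = 0.111097
Total = 0.167102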